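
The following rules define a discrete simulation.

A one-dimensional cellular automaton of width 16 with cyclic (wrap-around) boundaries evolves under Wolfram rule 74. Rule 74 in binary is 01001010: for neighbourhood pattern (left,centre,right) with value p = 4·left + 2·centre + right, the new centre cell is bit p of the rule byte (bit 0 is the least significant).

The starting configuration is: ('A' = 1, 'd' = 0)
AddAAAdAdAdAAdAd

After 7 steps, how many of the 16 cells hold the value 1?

t=0: AddAAAdAdAdAAdAd
t=1: ddAAdAdddddAAddd
t=2: dAAAddddddAAAddd
t=3: AAdAdddddAAdAddd
t=4: AAddddddAAAddddA
t=5: dAdddddAAdAdddAA
t=6: ddddddAAAddddAAA
t=7: dddddAAdAdddAAdA

6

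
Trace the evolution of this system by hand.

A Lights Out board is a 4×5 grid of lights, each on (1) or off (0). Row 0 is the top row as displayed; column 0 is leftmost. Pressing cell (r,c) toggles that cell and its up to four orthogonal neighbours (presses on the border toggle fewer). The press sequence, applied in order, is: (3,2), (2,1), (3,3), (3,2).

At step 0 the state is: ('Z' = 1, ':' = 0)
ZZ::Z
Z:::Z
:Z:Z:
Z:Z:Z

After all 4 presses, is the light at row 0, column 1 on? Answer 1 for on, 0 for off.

k=0  ZZ::Z
Z:::Z
:Z:Z:
Z:Z:Z
k=1  ZZ::Z
Z:::Z
:ZZZ:
ZZ:ZZ
k=2  ZZ::Z
ZZ::Z
Z::Z:
Z::ZZ
k=3  ZZ::Z
ZZ::Z
Z::::
Z:Z::
k=4  ZZ::Z
ZZ::Z
Z:Z::
ZZ:Z:

1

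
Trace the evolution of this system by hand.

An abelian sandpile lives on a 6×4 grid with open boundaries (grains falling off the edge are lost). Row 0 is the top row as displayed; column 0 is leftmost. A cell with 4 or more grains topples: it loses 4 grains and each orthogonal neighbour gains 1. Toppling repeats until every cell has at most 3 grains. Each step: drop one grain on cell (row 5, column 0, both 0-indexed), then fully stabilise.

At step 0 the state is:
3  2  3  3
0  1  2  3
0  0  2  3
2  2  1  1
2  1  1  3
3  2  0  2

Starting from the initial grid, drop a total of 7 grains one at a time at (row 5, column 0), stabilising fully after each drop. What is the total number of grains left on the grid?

step 0: 3  2  3  3
0  1  2  3
0  0  2  3
2  2  1  1
2  1  1  3
3  2  0  2
step 1: 3  2  3  3
0  1  2  3
0  0  2  3
2  2  1  1
3  1  1  3
0  3  0  2
step 2: 3  2  3  3
0  1  2  3
0  0  2  3
2  2  1  1
3  1  1  3
1  3  0  2
step 3: 3  2  3  3
0  1  2  3
0  0  2  3
2  2  1  1
3  1  1  3
2  3  0  2
step 4: 3  2  3  3
0  1  2  3
0  0  2  3
2  2  1  1
3  1  1  3
3  3  0  2
step 5: 3  2  3  3
0  1  2  3
0  0  2  3
3  2  1  1
0  3  1  3
2  0  1  2
step 6: 3  2  3  3
0  1  2  3
0  0  2  3
3  2  1  1
0  3  1  3
3  0  1  2
step 7: 3  2  3  3
0  1  2  3
0  0  2  3
3  2  1  1
1  3  1  3
0  1  1  2

41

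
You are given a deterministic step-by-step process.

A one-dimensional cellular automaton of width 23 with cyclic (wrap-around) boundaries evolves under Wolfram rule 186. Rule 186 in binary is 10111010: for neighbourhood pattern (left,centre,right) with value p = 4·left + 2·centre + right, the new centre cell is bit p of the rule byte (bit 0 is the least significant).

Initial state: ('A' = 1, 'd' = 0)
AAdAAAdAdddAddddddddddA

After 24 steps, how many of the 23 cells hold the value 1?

14

step 0: AAdAAAdAdddAddddddddddA
step 1: AdAAAdAdAdAdAddddddddAA
step 2: dAAAdAdAdAdAdAddddddAAA
step 3: AAAdAdAdAdAdAdAddddAAAd
step 4: AAdAdAdAdAdAdAdAddAAAdA
step 5: AdAdAdAdAdAdAdAdAAAAdAA
step 6: dAdAdAdAdAdAdAdAAAAdAAA
step 7: AdAdAdAdAdAdAdAAAAdAAAd
step 8: dAdAdAdAdAdAdAAAAdAAAdA
step 9: AdAdAdAdAdAdAAAAdAAAdAd
step 10: dAdAdAdAdAdAAAAdAAAdAdA
step 11: AdAdAdAdAdAAAAdAAAdAdAd
step 12: dAdAdAdAdAAAAdAAAdAdAdA
step 13: AdAdAdAdAAAAdAAAdAdAdAd
step 14: dAdAdAdAAAAdAAAdAdAdAdA
step 15: AdAdAdAAAAdAAAdAdAdAdAd
step 16: dAdAdAAAAdAAAdAdAdAdAdA
step 17: AdAdAAAAdAAAdAdAdAdAdAd
step 18: dAdAAAAdAAAdAdAdAdAdAdA
step 19: AdAAAAdAAAdAdAdAdAdAdAd
step 20: dAAAAdAAAdAdAdAdAdAdAdA
step 21: AAAAdAAAdAdAdAdAdAdAdAd
step 22: AAAdAAAdAdAdAdAdAdAdAdA
step 23: AAdAAAdAdAdAdAdAdAdAdAA
step 24: AdAAAdAdAdAdAdAdAdAdAAA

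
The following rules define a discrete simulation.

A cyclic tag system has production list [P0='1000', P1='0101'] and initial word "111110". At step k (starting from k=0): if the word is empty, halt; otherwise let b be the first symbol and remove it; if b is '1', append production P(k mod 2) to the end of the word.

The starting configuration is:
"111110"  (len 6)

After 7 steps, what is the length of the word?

23

gen 0: "111110"  (len 6)
gen 1: "111101000"  (len 9)
gen 2: "111010000101"  (len 12)
gen 3: "110100001011000"  (len 15)
gen 4: "101000010110000101"  (len 18)
gen 5: "010000101100001011000"  (len 21)
gen 6: "10000101100001011000"  (len 20)
gen 7: "00001011000010110001000"  (len 23)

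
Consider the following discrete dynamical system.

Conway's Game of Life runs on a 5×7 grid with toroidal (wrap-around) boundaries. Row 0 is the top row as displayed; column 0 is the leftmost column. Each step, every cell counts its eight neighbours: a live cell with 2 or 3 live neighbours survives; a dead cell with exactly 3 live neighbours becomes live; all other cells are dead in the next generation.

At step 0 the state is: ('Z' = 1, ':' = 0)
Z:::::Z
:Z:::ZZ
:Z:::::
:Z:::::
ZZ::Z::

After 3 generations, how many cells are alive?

9

[0] Z:::::Z
:Z:::ZZ
:Z:::::
:Z:::::
ZZ::Z::
[1] :::::::
:Z:::ZZ
:ZZ::::
:ZZ::::
:Z::::Z
[2] :::::ZZ
ZZZ::::
:::::::
:::::::
ZZZ::::
[3] ::::::Z
ZZ::::Z
:Z:::::
:Z:::::
ZZ::::Z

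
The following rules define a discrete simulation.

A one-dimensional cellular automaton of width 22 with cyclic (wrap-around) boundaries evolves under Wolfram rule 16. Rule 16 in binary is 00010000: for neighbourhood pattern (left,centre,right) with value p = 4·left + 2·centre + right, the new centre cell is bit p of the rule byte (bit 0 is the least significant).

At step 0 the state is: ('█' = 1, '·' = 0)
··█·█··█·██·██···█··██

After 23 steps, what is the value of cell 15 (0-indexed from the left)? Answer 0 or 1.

t=0: ··█·█··█·██·██···█··██
t=1: █····█········█···█···
t=2: ·█····█········█···█··
t=3: ··█····█········█···█·
t=4: ···█····█········█···█
t=5: █···█····█········█···
t=6: ·█···█····█········█··
t=7: ··█···█····█········█·
t=8: ···█···█····█········█
t=9: █···█···█····█········
t=10: ·█···█···█····█·······
t=11: ··█···█···█····█······
t=12: ···█···█···█····█·····
t=13: ····█···█···█····█····
t=14: ·····█···█···█····█···
t=15: ······█···█···█····█··
t=16: ·······█···█···█····█·
t=17: ········█···█···█····█
t=18: █········█···█···█····
t=19: ·█········█···█···█···
t=20: ··█········█···█···█··
t=21: ···█········█···█···█·
t=22: ····█········█···█···█
t=23: █····█········█···█···

0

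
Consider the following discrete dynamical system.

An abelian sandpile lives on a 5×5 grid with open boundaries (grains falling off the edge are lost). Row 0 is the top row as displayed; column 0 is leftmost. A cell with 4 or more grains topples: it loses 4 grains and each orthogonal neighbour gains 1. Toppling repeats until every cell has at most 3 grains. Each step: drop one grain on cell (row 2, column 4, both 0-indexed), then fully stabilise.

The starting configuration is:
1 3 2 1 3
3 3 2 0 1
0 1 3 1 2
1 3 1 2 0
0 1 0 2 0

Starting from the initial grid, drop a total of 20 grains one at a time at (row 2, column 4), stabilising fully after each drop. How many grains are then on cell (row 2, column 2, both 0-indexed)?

2

gen 0: 1 3 2 1 3
3 3 2 0 1
0 1 3 1 2
1 3 1 2 0
0 1 0 2 0
gen 1: 1 3 2 1 3
3 3 2 0 1
0 1 3 1 3
1 3 1 2 0
0 1 0 2 0
gen 2: 1 3 2 1 3
3 3 2 0 2
0 1 3 2 0
1 3 1 2 1
0 1 0 2 0
gen 3: 1 3 2 1 3
3 3 2 0 2
0 1 3 2 1
1 3 1 2 1
0 1 0 2 0
gen 4: 1 3 2 1 3
3 3 2 0 2
0 1 3 2 2
1 3 1 2 1
0 1 0 2 0
gen 5: 1 3 2 1 3
3 3 2 0 2
0 1 3 2 3
1 3 1 2 1
0 1 0 2 0
gen 6: 1 3 2 1 3
3 3 2 0 3
0 1 3 3 0
1 3 1 2 2
0 1 0 2 0
gen 7: 1 3 2 1 3
3 3 2 0 3
0 1 3 3 1
1 3 1 2 2
0 1 0 2 0
gen 8: 1 3 2 1 3
3 3 2 0 3
0 1 3 3 2
1 3 1 2 2
0 1 0 2 0
gen 9: 1 3 2 1 3
3 3 2 0 3
0 1 3 3 3
1 3 1 2 2
0 1 0 2 0
gen 10: 1 3 2 2 0
3 3 3 2 1
0 2 0 1 2
1 3 2 3 3
0 1 0 2 0
gen 11: 1 3 2 2 0
3 3 3 2 1
0 2 0 1 3
1 3 2 3 3
0 1 0 2 0
gen 12: 1 3 2 2 0
3 3 3 2 2
0 2 0 3 1
1 3 3 0 1
0 1 0 3 1
gen 13: 1 3 2 2 0
3 3 3 2 2
0 2 0 3 2
1 3 3 0 1
0 1 0 3 1
gen 14: 1 3 2 2 0
3 3 3 2 2
0 2 0 3 3
1 3 3 0 1
0 1 0 3 1
gen 15: 1 3 2 2 0
3 3 3 3 3
0 2 1 0 1
1 3 3 1 2
0 1 0 3 1
gen 16: 1 3 2 2 0
3 3 3 3 3
0 2 1 0 2
1 3 3 1 2
0 1 0 3 1
gen 17: 1 3 2 2 0
3 3 3 3 3
0 2 1 0 3
1 3 3 1 2
0 1 0 3 1
gen 18: 3 1 1 0 2
0 2 2 2 1
1 3 2 2 1
1 3 3 1 3
0 1 0 3 1
gen 19: 3 1 1 0 2
0 2 2 2 1
1 3 2 2 2
1 3 3 1 3
0 1 0 3 1
gen 20: 3 1 1 0 2
0 2 2 2 1
1 3 2 2 3
1 3 3 1 3
0 1 0 3 1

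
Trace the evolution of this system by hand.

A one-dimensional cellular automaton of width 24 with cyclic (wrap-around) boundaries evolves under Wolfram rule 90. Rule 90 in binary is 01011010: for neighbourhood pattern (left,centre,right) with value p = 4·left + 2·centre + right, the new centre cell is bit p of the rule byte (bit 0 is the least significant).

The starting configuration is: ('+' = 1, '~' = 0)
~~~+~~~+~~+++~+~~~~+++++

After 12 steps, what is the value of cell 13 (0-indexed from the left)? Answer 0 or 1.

0

step 0: ~~~+~~~+~~+++~+~~~~+++++
step 1: +~+~+~+~+++~+~~+~~++~~~+
step 2: +~~~~~~~+~+~~++~+++++~++
step 3: ++~~~~~+~~~++++~+~~~+~+~
step 4: +++~~~+~+~++~~+~~+~+~~~~
step 5: +~++~+~~~~++++~++~~~+~~+
step 6: +~++~~+~~++~~+~+++~+~+++
step 7: +~++++~++++++~~+~+~~~+~~
step 8: ~~+~~+~+~~~~+++~~~+~+~++
step 9: ++~++~~~+~~++~++~+~~~~++
step 10: ~+~+++~+~++++~++~~+~~++~
step 11: +~~+~+~~~+~~+~++++~+++++
step 12: +++~~~+~+~++~~+~~+~+~~~~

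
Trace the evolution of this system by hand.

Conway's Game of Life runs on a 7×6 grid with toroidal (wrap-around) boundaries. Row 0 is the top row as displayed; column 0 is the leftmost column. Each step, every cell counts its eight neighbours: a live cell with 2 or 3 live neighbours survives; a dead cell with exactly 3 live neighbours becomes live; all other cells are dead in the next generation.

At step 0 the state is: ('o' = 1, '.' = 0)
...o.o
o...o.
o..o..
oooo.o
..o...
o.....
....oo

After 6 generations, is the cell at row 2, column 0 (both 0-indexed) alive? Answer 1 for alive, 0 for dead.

[0] ...o.o
o...o.
o..o..
oooo.o
..o...
o.....
....oo
[1] o..o..
o..oo.
...o..
o..ooo
..oo.o
.....o
o...oo
[2] oo.o..
..oooo
o.o...
o....o
..oo..
...o..
o...o.
[3] oo....
....oo
o.o...
o.oo.o
..ooo.
..ooo.
oooooo
[4] ......
.....o
o.o...
o....o
......
o.....
......
[5] ......
......
oo....
oo...o
o....o
......
......
[6] ......
......
.o...o
......
.o...o
......
......

0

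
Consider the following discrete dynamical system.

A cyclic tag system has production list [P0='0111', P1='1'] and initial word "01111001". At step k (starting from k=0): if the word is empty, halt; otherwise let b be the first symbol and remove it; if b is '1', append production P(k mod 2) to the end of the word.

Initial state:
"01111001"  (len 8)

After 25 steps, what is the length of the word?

31

step 0: "01111001"  (len 8)
step 1: "1111001"  (len 7)
step 2: "1110011"  (len 7)
step 3: "1100110111"  (len 10)
step 4: "1001101111"  (len 10)
step 5: "0011011110111"  (len 13)
step 6: "011011110111"  (len 12)
step 7: "11011110111"  (len 11)
step 8: "10111101111"  (len 11)
step 9: "01111011110111"  (len 14)
step 10: "1111011110111"  (len 13)
step 11: "1110111101110111"  (len 16)
step 12: "1101111011101111"  (len 16)
step 13: "1011110111011110111"  (len 19)
step 14: "0111101110111101111"  (len 19)
step 15: "111101110111101111"  (len 18)
step 16: "111011101111011111"  (len 18)
step 17: "110111011110111110111"  (len 21)
step 18: "101110111101111101111"  (len 21)
step 19: "011101111011111011110111"  (len 24)
step 20: "11101111011111011110111"  (len 23)
step 21: "11011110111110111101110111"  (len 26)
step 22: "10111101111101111011101111"  (len 26)
step 23: "01111011111011110111011110111"  (len 29)
step 24: "1111011111011110111011110111"  (len 28)
step 25: "1110111110111101110111101110111"  (len 31)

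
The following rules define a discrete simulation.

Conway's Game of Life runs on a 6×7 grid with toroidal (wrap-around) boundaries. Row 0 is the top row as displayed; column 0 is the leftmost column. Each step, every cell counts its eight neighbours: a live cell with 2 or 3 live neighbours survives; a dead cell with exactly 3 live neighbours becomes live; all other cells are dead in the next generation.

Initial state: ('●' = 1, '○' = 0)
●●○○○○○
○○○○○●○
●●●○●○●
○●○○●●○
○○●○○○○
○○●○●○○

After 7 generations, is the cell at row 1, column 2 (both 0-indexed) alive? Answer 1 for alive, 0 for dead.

1

k=0  ●●○○○○○
○○○○○●○
●●●○●○●
○●○○●●○
○○●○○○○
○○●○●○○
k=1  ○●○○○○○
○○●○○●○
●●●●●○●
○○○○●●●
○●●○●●○
○○●●○○○
k=2  ○●○●○○○
○○○○●●●
●●●○○○○
○○○○○○○
○●●○○○●
○○○●●○○
k=3  ○○●●○○○
○○○●●●●
●●○○○●●
○○○○○○○
○○●●○○○
●●○●●○○
k=4  ●●○○○○●
○●○●○○○
●○○○○○○
●●●○○○●
○●●●●○○
○●○○●○○
k=5  ○●○○○○○
○●●○○○●
○○○○○○●
○○○○○○●
○○○○●●○
○○○○●●○
k=6  ●●●○○●○
○●●○○○○
○○○○○●●
○○○○○○●
○○○○●○●
○○○○●●○
k=7  ●○●●●●●
○○●○○●○
●○○○○●●
●○○○○○●
○○○○●○●
●●○●●○○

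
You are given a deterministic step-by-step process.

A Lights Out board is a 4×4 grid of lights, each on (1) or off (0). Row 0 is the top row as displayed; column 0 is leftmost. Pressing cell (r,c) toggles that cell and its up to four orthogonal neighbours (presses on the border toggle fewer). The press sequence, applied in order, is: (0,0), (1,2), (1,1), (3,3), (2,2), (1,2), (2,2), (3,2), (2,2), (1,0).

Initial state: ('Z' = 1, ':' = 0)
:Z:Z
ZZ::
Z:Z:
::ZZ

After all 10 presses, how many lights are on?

[0] :Z:Z
ZZ::
Z:Z:
::ZZ
[1] Z::Z
:Z::
Z:Z:
::ZZ
[2] Z:ZZ
::ZZ
Z:::
::ZZ
[3] ZZZZ
ZZ:Z
ZZ::
::ZZ
[4] ZZZZ
ZZ:Z
ZZ:Z
::::
[5] ZZZZ
ZZZZ
Z:Z:
::Z:
[6] ZZ:Z
Z:::
Z:::
::Z:
[7] ZZ:Z
Z:Z:
ZZZZ
::::
[8] ZZ:Z
Z:Z:
ZZ:Z
:ZZZ
[9] ZZ:Z
Z:::
Z:Z:
:Z:Z
[10] :Z:Z
:Z::
::Z:
:Z:Z

6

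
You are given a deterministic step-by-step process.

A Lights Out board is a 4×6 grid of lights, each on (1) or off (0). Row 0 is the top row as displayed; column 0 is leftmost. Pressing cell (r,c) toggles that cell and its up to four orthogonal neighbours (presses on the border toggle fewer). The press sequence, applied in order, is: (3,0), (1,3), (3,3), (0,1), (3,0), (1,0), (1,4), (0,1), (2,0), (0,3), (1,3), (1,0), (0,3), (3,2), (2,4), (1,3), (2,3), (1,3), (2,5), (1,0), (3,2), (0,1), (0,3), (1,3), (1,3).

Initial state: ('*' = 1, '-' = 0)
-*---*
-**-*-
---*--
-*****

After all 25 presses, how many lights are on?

12

t=0: -*---*
-**-*-
---*--
-*****
t=1: -*---*
-**-*-
*--*--
*-****
t=2: -*-*-*
-*-*--
*-----
*-****
t=3: -*-*-*
-*-*--
*--*--
*----*
t=4: *-**-*
---*--
*--*--
*----*
t=5: *-**-*
---*--
---*--
-*---*
t=6: --**-*
**-*--
*--*--
-*---*
t=7: --****
**--**
*--**-
-*---*
t=8: **-***
*---**
*--**-
-*---*
t=9: **-***
----**
-*-**-
**---*
t=10: ***--*
---***
-*-**-
**---*
t=11: ****-*
--*--*
-*--*-
**---*
t=12: -***-*
***--*
**--*-
**---*
t=13: -*--**
****-*
**--*-
**---*
t=14: -*--**
****-*
***-*-
*-**-*
t=15: -*--**
******
****-*
*-****
t=16: -*-***
**---*
***--*
*-****
t=17: -*-***
**-*-*
**-***
*-*-**
t=18: -*--**
***-**
**--**
*-*-**
t=19: -*--**
***-*-
**----
*-*-*-
t=20: **--**
--*-*-
-*----
*-*-*-
t=21: **--**
--*-*-
-**---
**-**-
t=22: --*-**
-**-*-
-**---
**-**-
t=23: ---*-*
-****-
-**---
**-**-
t=24: -----*
-*----
-***--
**-**-
t=25: ---*-*
-****-
-**---
**-**-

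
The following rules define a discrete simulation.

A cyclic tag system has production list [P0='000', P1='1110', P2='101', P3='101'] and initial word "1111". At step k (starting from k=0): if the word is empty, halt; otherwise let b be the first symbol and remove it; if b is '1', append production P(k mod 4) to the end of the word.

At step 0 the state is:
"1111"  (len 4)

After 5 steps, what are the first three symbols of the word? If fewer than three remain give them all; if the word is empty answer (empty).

001

0) "1111"  (len 4)
1) "111000"  (len 6)
2) "110001110"  (len 9)
3) "10001110101"  (len 11)
4) "0001110101101"  (len 13)
5) "001110101101"  (len 12)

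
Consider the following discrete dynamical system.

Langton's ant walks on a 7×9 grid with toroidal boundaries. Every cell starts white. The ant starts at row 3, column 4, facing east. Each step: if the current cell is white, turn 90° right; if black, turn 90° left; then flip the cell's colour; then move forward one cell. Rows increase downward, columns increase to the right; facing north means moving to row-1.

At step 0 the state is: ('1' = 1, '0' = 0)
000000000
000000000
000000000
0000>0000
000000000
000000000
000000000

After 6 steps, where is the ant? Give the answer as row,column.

0) 000000000
000000000
000000000
0000>0000
000000000
000000000
000000000
1) 000000000
000000000
000000000
000010000
0000v0000
000000000
000000000
2) 000000000
000000000
000000000
000010000
000<10000
000000000
000000000
3) 000000000
000000000
000000000
000^10000
000110000
000000000
000000000
4) 000000000
000000000
000000000
0001>0000
000110000
000000000
000000000
5) 000000000
000000000
0000^0000
000100000
000110000
000000000
000000000
6) 000000000
000000000
00001>000
000100000
000110000
000000000
000000000

2,5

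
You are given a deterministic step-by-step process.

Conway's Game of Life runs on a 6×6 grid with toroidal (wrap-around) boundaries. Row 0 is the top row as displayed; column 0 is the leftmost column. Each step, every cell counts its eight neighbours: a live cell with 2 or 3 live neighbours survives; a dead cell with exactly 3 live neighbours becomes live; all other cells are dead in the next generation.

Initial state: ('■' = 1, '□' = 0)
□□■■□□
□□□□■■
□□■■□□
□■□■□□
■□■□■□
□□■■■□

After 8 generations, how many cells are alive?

[0] □□■■□□
□□□□■■
□□■■□□
□■□■□□
■□■□■□
□□■■■□
[1] □□■□□■
□□□□■□
□□■■□□
□■□□■□
□□□□■■
□□□□■■
[2] □□□■□■
□□■□■□
□□■■■□
□□■□■■
■□□■□□
■□□■□□
[3] □□■■□■
□□■□□■
□■■□□□
□■■□□■
■■■■□□
■□■■□■
[4] □□□□□■
■□□□■□
□□□■□□
□□□□□□
□□□□□□
□□□□□■
[5] ■□□□■■
□□□□■■
□□□□□□
□□□□□□
□□□□□□
□□□□□□
[6] ■□□□■□
■□□□■□
□□□□□□
□□□□□□
□□□□□□
□□□□□■
[7] ■□□□■□
□□□□□□
□□□□□□
□□□□□□
□□□□□□
□□□□□■
[8] □□□□□■
□□□□□□
□□□□□□
□□□□□□
□□□□□□
□□□□□■

2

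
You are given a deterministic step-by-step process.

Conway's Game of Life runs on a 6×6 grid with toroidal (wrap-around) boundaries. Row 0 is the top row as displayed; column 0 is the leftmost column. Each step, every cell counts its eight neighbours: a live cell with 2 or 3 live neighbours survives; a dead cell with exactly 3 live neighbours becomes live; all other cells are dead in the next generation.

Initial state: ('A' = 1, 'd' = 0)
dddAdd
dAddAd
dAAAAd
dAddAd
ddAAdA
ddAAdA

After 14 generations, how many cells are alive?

step 0: dddAdd
dAddAd
dAAAAd
dAddAd
ddAAdA
ddAAdA
step 1: dddAdd
dAddAd
AAddAA
AAdddA
AAdddA
dddddd
step 2: dddddd
dAAAAd
ddAdAd
ddAddd
dAdddA
Addddd
step 3: dAAAdd
dAAdAd
ddddAd
dAAAdd
AAdddd
Addddd
step 4: AddAdd
dAddAd
ddddAd
AAAAdd
Addddd
Addddd
step 5: AAdddA
dddAAA
AdddAA
AAAAdA
AdAddA
AAdddA
step 6: dAAddd
dAdAdd
dddddd
ddAAdd
dddAdd
ddAdAd
step 7: dAdddd
dAdddd
dddAdd
ddAAdd
ddddAd
dAAddd
step 8: AAdddd
ddAddd
dddAdd
ddAAAd
dAdddd
dAAddd
step 9: Addddd
dAAddd
ddddAd
ddAAAd
dAdddd
ddAddd
step 10: ddAddd
dAdddd
dAddAd
ddAAAd
dAdddd
dAdddd
step 11: dAAddd
dAAddd
dAddAd
dAAAAd
dAdAdd
dAAddd
step 12: AddAdd
AddAdd
AdddAd
AAddAd
AdddAd
AddAdd
step 13: AAAAAA
AAdAAd
AddAAd
AAdAAd
AddAAd
AAdAAd
step 14: dddddd
dddddd
dddddd
AAdddd
dddddd
dddddd

2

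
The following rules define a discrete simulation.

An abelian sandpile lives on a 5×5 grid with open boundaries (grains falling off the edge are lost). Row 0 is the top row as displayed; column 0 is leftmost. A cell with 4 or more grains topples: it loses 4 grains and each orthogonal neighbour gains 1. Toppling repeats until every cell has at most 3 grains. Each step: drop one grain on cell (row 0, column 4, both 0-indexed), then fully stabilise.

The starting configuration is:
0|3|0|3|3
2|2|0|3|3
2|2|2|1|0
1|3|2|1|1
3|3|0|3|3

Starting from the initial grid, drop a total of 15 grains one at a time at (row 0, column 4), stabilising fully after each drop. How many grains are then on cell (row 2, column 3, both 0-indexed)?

0) 0|3|0|3|3
2|2|0|3|3
2|2|2|1|0
1|3|2|1|1
3|3|0|3|3
1) 0|3|1|1|2
2|2|1|1|1
2|2|2|2|1
1|3|2|1|1
3|3|0|3|3
2) 0|3|1|1|3
2|2|1|1|1
2|2|2|2|1
1|3|2|1|1
3|3|0|3|3
3) 0|3|1|2|0
2|2|1|1|2
2|2|2|2|1
1|3|2|1|1
3|3|0|3|3
4) 0|3|1|2|1
2|2|1|1|2
2|2|2|2|1
1|3|2|1|1
3|3|0|3|3
5) 0|3|1|2|2
2|2|1|1|2
2|2|2|2|1
1|3|2|1|1
3|3|0|3|3
6) 0|3|1|2|3
2|2|1|1|2
2|2|2|2|1
1|3|2|1|1
3|3|0|3|3
7) 0|3|1|3|0
2|2|1|1|3
2|2|2|2|1
1|3|2|1|1
3|3|0|3|3
8) 0|3|1|3|1
2|2|1|1|3
2|2|2|2|1
1|3|2|1|1
3|3|0|3|3
9) 0|3|1|3|2
2|2|1|1|3
2|2|2|2|1
1|3|2|1|1
3|3|0|3|3
10) 0|3|1|3|3
2|2|1|1|3
2|2|2|2|1
1|3|2|1|1
3|3|0|3|3
11) 0|3|2|0|2
2|2|1|3|0
2|2|2|2|2
1|3|2|1|1
3|3|0|3|3
12) 0|3|2|0|3
2|2|1|3|0
2|2|2|2|2
1|3|2|1|1
3|3|0|3|3
13) 0|3|2|1|0
2|2|1|3|1
2|2|2|2|2
1|3|2|1|1
3|3|0|3|3
14) 0|3|2|1|1
2|2|1|3|1
2|2|2|2|2
1|3|2|1|1
3|3|0|3|3
15) 0|3|2|1|2
2|2|1|3|1
2|2|2|2|2
1|3|2|1|1
3|3|0|3|3

2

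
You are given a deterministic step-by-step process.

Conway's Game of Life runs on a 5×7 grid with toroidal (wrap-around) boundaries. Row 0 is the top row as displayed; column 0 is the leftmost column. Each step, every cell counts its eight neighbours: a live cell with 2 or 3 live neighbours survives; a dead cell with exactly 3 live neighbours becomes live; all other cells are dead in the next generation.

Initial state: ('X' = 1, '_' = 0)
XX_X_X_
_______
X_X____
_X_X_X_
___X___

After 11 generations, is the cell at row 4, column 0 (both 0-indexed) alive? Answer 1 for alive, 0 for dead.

[0] XX_X_X_
_______
X_X____
_X_X_X_
___X___
[1] __X_X__
X_X___X
_XX____
_X_XX__
XX_X__X
[2] __X__X_
X_X____
_______
___XX__
XX___X_
[3] X_X____
_X_____
___X___
____X__
_XXX_XX
[4] X__X__X
_XX____
_______
____XX_
XXXXXXX
[5] _______
XXX____
_______
XXX____
_XX____
[6] X______
_X_____
_______
X_X____
X_X____
[7] X______
_______
_X_____
_______
X_____X
[8] X_____X
_______
_______
X______
X_____X
[9] X_____X
_______
_______
X_____X
_X_____
[10] X______
_______
_______
X______
_X_____
[11] _______
_______
_______
_______
XX_____

1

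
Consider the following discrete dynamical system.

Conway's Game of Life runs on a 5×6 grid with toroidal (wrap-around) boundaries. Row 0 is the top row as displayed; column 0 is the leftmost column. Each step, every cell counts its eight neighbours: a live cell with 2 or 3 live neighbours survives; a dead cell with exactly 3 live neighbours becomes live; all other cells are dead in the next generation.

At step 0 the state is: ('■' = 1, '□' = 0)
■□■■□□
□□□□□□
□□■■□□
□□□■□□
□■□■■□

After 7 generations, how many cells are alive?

gen 0: ■□■■□□
□□□□□□
□□■■□□
□□□■□□
□■□■■□
gen 1: □■■■■□
□■□□□□
□□■■□□
□□□□□□
□■□□■□
gen 2: ■■□■■□
□■□□■□
□□■□□□
□□■■□□
□■□□■□
gen 3: ■■□■■□
■■□□■■
□■■□□□
□■■■□□
■■□□■■
gen 4: □□□■□□
□□□□■□
□□□□■■
□□□■■■
□□□□□□
gen 5: □□□□□□
□□□■■■
□□□□□□
□□□■□■
□□□■□□
gen 6: □□□■□□
□□□□■□
□□□■□■
□□□□■□
□□□□■□
gen 7: □□□■■□
□□□■■□
□□□■□■
□□□■■■
□□□■■□

11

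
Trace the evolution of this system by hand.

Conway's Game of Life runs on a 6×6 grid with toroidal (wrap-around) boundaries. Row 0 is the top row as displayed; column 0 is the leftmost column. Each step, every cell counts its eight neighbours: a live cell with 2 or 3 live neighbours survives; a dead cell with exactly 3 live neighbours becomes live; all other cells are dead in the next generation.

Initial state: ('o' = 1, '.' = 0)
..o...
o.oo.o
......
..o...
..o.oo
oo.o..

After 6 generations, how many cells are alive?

[0] ..o...
o.oo.o
......
..o...
..o.oo
oo.o..
[1] ....oo
.ooo..
.ooo..
...o..
o.o.oo
oo.ooo
[2] ......
oo....
.o..o.
o....o
..o...
.oo...
[3] o.o...
oo....
.o....
oo...o
o.o...
.oo...
[4] o.o...
o.o...
..o..o
..o..o
..o..o
o.oo..
[5] o.o..o
o.oo.o
o.oo.o
oooooo
o.o.oo
o.oo.o
[6] ......
......
......
......
......
..o...

1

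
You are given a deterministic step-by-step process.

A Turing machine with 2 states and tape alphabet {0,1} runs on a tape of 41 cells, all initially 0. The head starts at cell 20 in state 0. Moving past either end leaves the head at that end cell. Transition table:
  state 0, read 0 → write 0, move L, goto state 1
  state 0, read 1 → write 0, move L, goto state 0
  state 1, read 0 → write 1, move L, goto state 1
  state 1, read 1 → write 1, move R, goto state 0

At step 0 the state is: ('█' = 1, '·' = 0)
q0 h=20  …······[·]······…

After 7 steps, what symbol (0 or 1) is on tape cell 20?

0

step 0: q0 h=20  …······[·]······…
step 1: q1 h=19  …······[·]······…
step 2: q1 h=18  …······[·]█·····…
step 3: q1 h=17  …······[·]██····…
step 4: q1 h=16  …······[·]███···…
step 5: q1 h=15  …······[·]████··…
step 6: q1 h=14  …······[·]█████·…
step 7: q1 h=13  …······[·]██████…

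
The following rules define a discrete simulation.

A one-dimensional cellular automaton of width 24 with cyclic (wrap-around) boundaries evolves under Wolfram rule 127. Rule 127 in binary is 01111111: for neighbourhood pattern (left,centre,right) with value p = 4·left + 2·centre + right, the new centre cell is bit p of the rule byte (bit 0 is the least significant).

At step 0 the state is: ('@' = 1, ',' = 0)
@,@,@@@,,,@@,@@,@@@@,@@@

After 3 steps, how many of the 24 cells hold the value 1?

k=0  @,@,@@@,,,@@,@@,@@@@,@@@
k=1  @@@@@,@@@@@@@@@@@,,@@@,,
k=2  @,,,@@@,,,,,,,,,@@@@,@@@
k=3  @@@@@,@@@@@@@@@@@,,@@@,,

19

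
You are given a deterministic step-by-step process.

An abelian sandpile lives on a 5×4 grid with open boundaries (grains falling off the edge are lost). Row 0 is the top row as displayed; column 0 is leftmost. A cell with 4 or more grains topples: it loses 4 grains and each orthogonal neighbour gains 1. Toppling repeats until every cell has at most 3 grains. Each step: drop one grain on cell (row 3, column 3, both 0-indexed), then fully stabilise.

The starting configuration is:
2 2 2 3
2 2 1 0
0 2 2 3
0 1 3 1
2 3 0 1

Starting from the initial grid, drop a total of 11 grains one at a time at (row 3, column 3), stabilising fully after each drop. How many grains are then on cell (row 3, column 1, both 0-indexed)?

[0] 2 2 2 3
2 2 1 0
0 2 2 3
0 1 3 1
2 3 0 1
[1] 2 2 2 3
2 2 1 0
0 2 2 3
0 1 3 2
2 3 0 1
[2] 2 2 2 3
2 2 1 0
0 2 2 3
0 1 3 3
2 3 0 1
[3] 2 2 2 3
2 2 2 1
0 3 0 1
0 2 1 2
2 3 1 2
[4] 2 2 2 3
2 2 2 1
0 3 0 1
0 2 1 3
2 3 1 2
[5] 2 2 2 3
2 2 2 1
0 3 0 2
0 2 2 0
2 3 1 3
[6] 2 2 2 3
2 2 2 1
0 3 0 2
0 2 2 1
2 3 1 3
[7] 2 2 2 3
2 2 2 1
0 3 0 2
0 2 2 2
2 3 1 3
[8] 2 2 2 3
2 2 2 1
0 3 0 2
0 2 2 3
2 3 1 3
[9] 2 2 2 3
2 2 2 1
0 3 0 3
0 2 3 1
2 3 2 0
[10] 2 2 2 3
2 2 2 1
0 3 0 3
0 2 3 2
2 3 2 0
[11] 2 2 2 3
2 2 2 1
0 3 0 3
0 2 3 3
2 3 2 0

2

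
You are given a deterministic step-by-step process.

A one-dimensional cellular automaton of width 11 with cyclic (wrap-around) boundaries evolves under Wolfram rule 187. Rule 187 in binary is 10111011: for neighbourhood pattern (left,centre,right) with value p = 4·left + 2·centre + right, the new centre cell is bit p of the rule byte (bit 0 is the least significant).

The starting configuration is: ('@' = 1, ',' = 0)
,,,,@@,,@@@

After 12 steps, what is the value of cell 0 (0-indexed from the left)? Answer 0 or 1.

1

[0] ,,,,@@,,@@@
[1] @@@@@,@@@@,
[2] @@@@,@@@@,@
[3] @@@,@@@@,@@
[4] @@,@@@@,@@@
[5] @,@@@@,@@@@
[6] ,@@@@,@@@@@
[7] @@@@,@@@@@,
[8] @@@,@@@@@,@
[9] @@,@@@@@,@@
[10] @,@@@@@,@@@
[11] ,@@@@@,@@@@
[12] @@@@@,@@@@,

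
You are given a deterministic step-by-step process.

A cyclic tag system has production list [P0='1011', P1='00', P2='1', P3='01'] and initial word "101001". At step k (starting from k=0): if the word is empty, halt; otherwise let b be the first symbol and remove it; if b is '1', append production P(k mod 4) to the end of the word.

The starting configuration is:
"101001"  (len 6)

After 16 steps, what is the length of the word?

8

[0] "101001"  (len 6)
[1] "010011011"  (len 9)
[2] "10011011"  (len 8)
[3] "00110111"  (len 8)
[4] "0110111"  (len 7)
[5] "110111"  (len 6)
[6] "1011100"  (len 7)
[7] "0111001"  (len 7)
[8] "111001"  (len 6)
[9] "110011011"  (len 9)
[10] "1001101100"  (len 10)
[11] "0011011001"  (len 10)
[12] "011011001"  (len 9)
[13] "11011001"  (len 8)
[14] "101100100"  (len 9)
[15] "011001001"  (len 9)
[16] "11001001"  (len 8)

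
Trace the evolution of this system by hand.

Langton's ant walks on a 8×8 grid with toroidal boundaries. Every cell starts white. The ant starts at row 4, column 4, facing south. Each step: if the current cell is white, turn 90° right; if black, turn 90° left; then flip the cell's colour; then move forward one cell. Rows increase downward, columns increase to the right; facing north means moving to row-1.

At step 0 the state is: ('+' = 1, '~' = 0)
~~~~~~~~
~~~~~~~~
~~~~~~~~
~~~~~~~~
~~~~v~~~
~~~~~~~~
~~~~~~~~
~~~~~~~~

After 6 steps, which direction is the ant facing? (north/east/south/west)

south

step 0: ~~~~~~~~
~~~~~~~~
~~~~~~~~
~~~~~~~~
~~~~v~~~
~~~~~~~~
~~~~~~~~
~~~~~~~~
step 1: ~~~~~~~~
~~~~~~~~
~~~~~~~~
~~~~~~~~
~~~<+~~~
~~~~~~~~
~~~~~~~~
~~~~~~~~
step 2: ~~~~~~~~
~~~~~~~~
~~~~~~~~
~~~^~~~~
~~~++~~~
~~~~~~~~
~~~~~~~~
~~~~~~~~
step 3: ~~~~~~~~
~~~~~~~~
~~~~~~~~
~~~+>~~~
~~~++~~~
~~~~~~~~
~~~~~~~~
~~~~~~~~
step 4: ~~~~~~~~
~~~~~~~~
~~~~~~~~
~~~++~~~
~~~+v~~~
~~~~~~~~
~~~~~~~~
~~~~~~~~
step 5: ~~~~~~~~
~~~~~~~~
~~~~~~~~
~~~++~~~
~~~+~>~~
~~~~~~~~
~~~~~~~~
~~~~~~~~
step 6: ~~~~~~~~
~~~~~~~~
~~~~~~~~
~~~++~~~
~~~+~+~~
~~~~~v~~
~~~~~~~~
~~~~~~~~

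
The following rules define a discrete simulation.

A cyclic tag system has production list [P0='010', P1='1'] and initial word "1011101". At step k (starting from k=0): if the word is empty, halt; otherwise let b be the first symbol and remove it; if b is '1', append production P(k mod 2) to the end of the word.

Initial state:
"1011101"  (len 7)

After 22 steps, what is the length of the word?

0) "1011101"  (len 7)
1) "011101010"  (len 9)
2) "11101010"  (len 8)
3) "1101010010"  (len 10)
4) "1010100101"  (len 10)
5) "010100101010"  (len 12)
6) "10100101010"  (len 11)
7) "0100101010010"  (len 13)
8) "100101010010"  (len 12)
9) "00101010010010"  (len 14)
10) "0101010010010"  (len 13)
11) "101010010010"  (len 12)
12) "010100100101"  (len 12)
13) "10100100101"  (len 11)
14) "01001001011"  (len 11)
15) "1001001011"  (len 10)
16) "0010010111"  (len 10)
17) "010010111"  (len 9)
18) "10010111"  (len 8)
19) "0010111010"  (len 10)
20) "010111010"  (len 9)
21) "10111010"  (len 8)
22) "01110101"  (len 8)

8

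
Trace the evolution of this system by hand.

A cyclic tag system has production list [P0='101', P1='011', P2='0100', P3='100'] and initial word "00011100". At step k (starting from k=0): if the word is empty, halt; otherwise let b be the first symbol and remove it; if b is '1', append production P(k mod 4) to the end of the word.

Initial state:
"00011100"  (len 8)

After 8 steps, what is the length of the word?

9

step 0: "00011100"  (len 8)
step 1: "0011100"  (len 7)
step 2: "011100"  (len 6)
step 3: "11100"  (len 5)
step 4: "1100100"  (len 7)
step 5: "100100101"  (len 9)
step 6: "00100101011"  (len 11)
step 7: "0100101011"  (len 10)
step 8: "100101011"  (len 9)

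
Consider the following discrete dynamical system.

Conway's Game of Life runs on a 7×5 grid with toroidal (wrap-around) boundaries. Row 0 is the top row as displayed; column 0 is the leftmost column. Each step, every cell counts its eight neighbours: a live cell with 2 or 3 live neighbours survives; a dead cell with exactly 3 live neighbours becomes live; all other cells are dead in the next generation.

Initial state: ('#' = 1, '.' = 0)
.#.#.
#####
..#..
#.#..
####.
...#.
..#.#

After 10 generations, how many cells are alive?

9

step 0: .#.#.
#####
..#..
#.#..
####.
...#.
..#.#
step 1: .....
#...#
.....
#...#
#..#.
#....
..#.#
step 2: #..##
.....
.....
#...#
##...
##.#.
.....
step 3: ....#
....#
.....
##..#
..#..
###.#
.###.
step 4: #.#.#
.....
....#
##...
..#..
#...#
.....
step 5: .....
#..##
#....
##...
....#
.....
.#.#.
step 6: #.##.
#...#
.....
##..#
#....
.....
.....
step 7: ##.#.
##.##
.#...
##..#
##..#
.....
.....
step 8: .#.#.
...#.
...#.
..#.#
.#..#
#....
.....
step 9: ..#..
...##
..###
#.#.#
.#.##
#....
.....
step 10: ...#.
....#
.##..
.....
.###.
#...#
.....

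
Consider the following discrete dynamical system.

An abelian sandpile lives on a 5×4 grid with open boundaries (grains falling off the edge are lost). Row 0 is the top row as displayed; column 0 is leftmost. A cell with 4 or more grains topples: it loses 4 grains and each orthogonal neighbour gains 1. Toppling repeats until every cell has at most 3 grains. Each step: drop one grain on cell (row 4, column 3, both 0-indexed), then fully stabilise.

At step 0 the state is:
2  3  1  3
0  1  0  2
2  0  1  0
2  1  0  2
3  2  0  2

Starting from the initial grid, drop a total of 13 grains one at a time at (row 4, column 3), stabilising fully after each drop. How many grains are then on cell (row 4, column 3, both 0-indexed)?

gen 0: 2  3  1  3
0  1  0  2
2  0  1  0
2  1  0  2
3  2  0  2
gen 1: 2  3  1  3
0  1  0  2
2  0  1  0
2  1  0  2
3  2  0  3
gen 2: 2  3  1  3
0  1  0  2
2  0  1  0
2  1  0  3
3  2  1  0
gen 3: 2  3  1  3
0  1  0  2
2  0  1  0
2  1  0  3
3  2  1  1
gen 4: 2  3  1  3
0  1  0  2
2  0  1  0
2  1  0  3
3  2  1  2
gen 5: 2  3  1  3
0  1  0  2
2  0  1  0
2  1  0  3
3  2  1  3
gen 6: 2  3  1  3
0  1  0  2
2  0  1  1
2  1  1  0
3  2  2  1
gen 7: 2  3  1  3
0  1  0  2
2  0  1  1
2  1  1  0
3  2  2  2
gen 8: 2  3  1  3
0  1  0  2
2  0  1  1
2  1  1  0
3  2  2  3
gen 9: 2  3  1  3
0  1  0  2
2  0  1  1
2  1  1  1
3  2  3  0
gen 10: 2  3  1  3
0  1  0  2
2  0  1  1
2  1  1  1
3  2  3  1
gen 11: 2  3  1  3
0  1  0  2
2  0  1  1
2  1  1  1
3  2  3  2
gen 12: 2  3  1  3
0  1  0  2
2  0  1  1
2  1  1  1
3  2  3  3
gen 13: 2  3  1  3
0  1  0  2
2  0  1  1
2  1  2  2
3  3  0  1

1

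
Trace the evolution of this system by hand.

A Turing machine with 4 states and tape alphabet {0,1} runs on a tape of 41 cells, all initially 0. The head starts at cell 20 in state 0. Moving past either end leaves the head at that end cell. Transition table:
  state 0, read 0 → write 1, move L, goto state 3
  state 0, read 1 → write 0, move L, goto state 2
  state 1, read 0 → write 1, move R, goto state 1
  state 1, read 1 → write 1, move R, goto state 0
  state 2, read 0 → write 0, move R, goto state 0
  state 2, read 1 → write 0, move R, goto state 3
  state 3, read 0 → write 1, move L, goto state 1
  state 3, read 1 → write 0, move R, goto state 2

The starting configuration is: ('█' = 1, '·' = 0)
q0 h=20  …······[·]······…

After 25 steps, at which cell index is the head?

25

step 0: q0 h=20  …······[·]······…
step 1: q3 h=19  …······[·]█·····…
step 2: q1 h=18  …······[·]██····…
step 3: q1 h=19  …·····█[█]█·····…
step 4: q0 h=20  …····██[█]······…
step 5: q2 h=19  …·····█[█]······…
step 6: q3 h=20  …····█·[·]······…
step 7: q1 h=19  …·····█[·]█·····…
step 8: q1 h=20  …····██[█]······…
step 9: q0 h=21  …···███[·]······…
step 10: q3 h=20  …····██[█]█·····…
step 11: q2 h=21  …···██·[█]······…
step 12: q3 h=22  …··██··[·]······…
step 13: q1 h=21  …···██·[·]█·····…
step 14: q1 h=22  …··██·█[█]······…
step 15: q0 h=23  …·██·██[·]······…
step 16: q3 h=22  …··██·█[█]█·····…
step 17: q2 h=23  …·██·█·[█]······…
step 18: q3 h=24  …██·█··[·]······…
step 19: q1 h=23  …·██·█·[·]█·····…
step 20: q1 h=24  …██·█·█[█]······…
step 21: q0 h=25  …█·█·██[·]······…
step 22: q3 h=24  …██·█·█[█]█·····…
step 23: q2 h=25  …█·█·█·[█]······…
step 24: q3 h=26  …·█·█··[·]······…
step 25: q1 h=25  …█·█·█·[·]█·····…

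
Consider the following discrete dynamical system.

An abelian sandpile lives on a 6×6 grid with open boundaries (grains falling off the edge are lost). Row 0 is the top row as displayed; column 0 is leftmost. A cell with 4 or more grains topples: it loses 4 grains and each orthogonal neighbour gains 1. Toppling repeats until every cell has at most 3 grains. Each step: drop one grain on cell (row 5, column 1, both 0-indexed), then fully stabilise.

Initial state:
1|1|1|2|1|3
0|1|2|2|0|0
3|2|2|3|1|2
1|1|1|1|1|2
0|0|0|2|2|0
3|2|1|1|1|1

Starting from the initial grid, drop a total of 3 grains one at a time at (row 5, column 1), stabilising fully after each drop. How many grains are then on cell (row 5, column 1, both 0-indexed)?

2

k=0  1|1|1|2|1|3
0|1|2|2|0|0
3|2|2|3|1|2
1|1|1|1|1|2
0|0|0|2|2|0
3|2|1|1|1|1
k=1  1|1|1|2|1|3
0|1|2|2|0|0
3|2|2|3|1|2
1|1|1|1|1|2
0|0|0|2|2|0
3|3|1|1|1|1
k=2  1|1|1|2|1|3
0|1|2|2|0|0
3|2|2|3|1|2
1|1|1|1|1|2
1|1|0|2|2|0
0|1|2|1|1|1
k=3  1|1|1|2|1|3
0|1|2|2|0|0
3|2|2|3|1|2
1|1|1|1|1|2
1|1|0|2|2|0
0|2|2|1|1|1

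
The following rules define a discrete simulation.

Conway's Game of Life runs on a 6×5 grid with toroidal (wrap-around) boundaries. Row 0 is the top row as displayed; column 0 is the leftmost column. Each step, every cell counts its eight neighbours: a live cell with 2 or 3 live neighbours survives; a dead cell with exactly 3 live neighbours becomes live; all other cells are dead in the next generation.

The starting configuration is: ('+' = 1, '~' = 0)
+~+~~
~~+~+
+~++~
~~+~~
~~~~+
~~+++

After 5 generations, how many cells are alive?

k=0  +~+~~
~~+~+
+~++~
~~+~~
~~~~+
~~+++
k=1  +~+~~
+~+~+
~~+~+
~++~+
~~+~+
+++~+
k=2  ~~+~~
+~+~+
~~+~+
~++~+
~~~~+
~~+~+
k=3  +~+~+
+~+~+
~~+~+
~++~+
~++~+
~~~~~
k=4  +~~~+
~~+~~
~~+~+
~~~~+
~++~~
~~+~+
k=5  ++~~+
++~~+
~~~~~
+++~~
+++~~
~~+~+

14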